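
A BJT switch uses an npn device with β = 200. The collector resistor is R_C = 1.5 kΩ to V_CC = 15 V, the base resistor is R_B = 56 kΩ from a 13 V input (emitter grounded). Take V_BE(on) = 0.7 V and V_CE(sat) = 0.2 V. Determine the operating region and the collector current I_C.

Assume active: I_B = (13 − 0.7)/56 = 0.22 mA, giving I_C = β·I_B = 43.9 mA.
But then V_CE = 15 − 43.9×1.5 = -50.9 V < V_CE(sat) = 0.2 V — impossible in the active region.
So the transistor is saturated. With V_CE = 0.2 V, I_C = (V_CC − 0.2)/R_C = 14.8/1.5 = 9.87 mA.
Check: β·I_B = 43.9 mA > I_C = 9.87 mA, confirming saturation.

saturation; I_C ≈ 9.9 mA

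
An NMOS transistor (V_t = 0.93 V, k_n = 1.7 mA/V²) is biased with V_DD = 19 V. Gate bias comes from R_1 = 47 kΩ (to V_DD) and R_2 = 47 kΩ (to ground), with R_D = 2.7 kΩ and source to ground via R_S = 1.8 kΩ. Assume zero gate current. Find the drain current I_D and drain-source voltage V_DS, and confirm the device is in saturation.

I_D ≈ 3.6 mA, V_DS ≈ 2.7 V

V_G = V_DD·R_2/(R_1+R_2) = 19×47/94 = 9.5 V.
Assume saturation: I_D = (k_n/2)(V_GS − V_t)² with V_GS = V_G − I_D·R_S = 9.5 − 1.8·I_D.
Substituting gives 2.75·I_D² − 27.2·I_D + 62.4 = 0, with roots I_D = 3.62 or 6.27 mA.
The root I_D = 6.27 mA gives V_GS = -1.79 V ≤ V_t, so take I_D = 3.62 mA.
Then V_GS = 2.99 V and V_DS = V_DD − I_D(R_D+R_S) = 19 − 3.62×4.5 = 2.73 V.
Saturation requires V_DS ≥ V_GS − V_t = 2.06 V; 2.73 ≥ 2.06 ✓.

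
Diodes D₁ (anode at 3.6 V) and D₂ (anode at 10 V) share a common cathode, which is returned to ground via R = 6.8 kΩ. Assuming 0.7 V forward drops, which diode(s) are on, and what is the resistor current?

Only D₂ conducts; I_R ≈ 1.4 mA

Assume both conduct. Then node N would need to be at both 3.6−0.7 = 2.9 V and 10−0.7 = 9.3 V, which is impossible.
Assume only D₂ conducts: V_N = 10 − 0.7 = 9.3 V, so I_R = 9.3/6.8 = 1.37 mA.
Check D₁: its anode-to-cathode voltage is 3.6 − 9.3 = -5.7 V < 0.7 V, so it is off. The assumption is consistent.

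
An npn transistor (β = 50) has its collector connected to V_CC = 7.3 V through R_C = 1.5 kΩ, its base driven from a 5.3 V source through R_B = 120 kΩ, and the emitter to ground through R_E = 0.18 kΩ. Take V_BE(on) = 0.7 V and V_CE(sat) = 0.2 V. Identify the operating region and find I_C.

Assume active. Base-emitter loop: I_B = (V_BB − V_BE)/(R_B + (β+1)R_E) = (5.3 − 0.7)/(120 + 51×0.18) = 0.0356 mA.
I_C = β·I_B = 50×0.0356 = 1.78 mA.
V_CE = V_CC − I_C·R_C − I_E·R_E = 7.3 − 1.78×1.5 − 1.82×0.18 = 4.3 V > V_CE(sat), so the active-region assumption holds.

active; I_C ≈ 1.8 mA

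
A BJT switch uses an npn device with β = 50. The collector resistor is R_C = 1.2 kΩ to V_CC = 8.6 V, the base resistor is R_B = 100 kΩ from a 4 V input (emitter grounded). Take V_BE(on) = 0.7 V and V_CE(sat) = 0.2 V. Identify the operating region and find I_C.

active; I_C ≈ 1.7 mA

Assume active. Base-emitter loop: I_B = (V_BB − V_BE)/R_B = (4 − 0.7)/100 = 0.033 mA.
I_C = β·I_B = 50×0.033 = 1.65 mA.
V_CE = V_CC − I_C·R_C = 8.6 − 1.65×1.2 = 6.62 V > V_CE(sat), so the active-region assumption holds.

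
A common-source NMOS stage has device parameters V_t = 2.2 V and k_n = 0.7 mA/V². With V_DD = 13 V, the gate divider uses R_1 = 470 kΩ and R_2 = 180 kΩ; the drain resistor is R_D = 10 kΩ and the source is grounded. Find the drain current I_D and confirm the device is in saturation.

V_G = V_DD·R_2/(R_1+R_2) = 13×180/650 = 3.6 V. With the source grounded, V_GS = V_G = 3.6 V.
Assume saturation: I_D = (k_n/2)(V_GS − V_t)² = (0.7/2)×(3.6 − 2.2)² = 0.35×1.4² = 0.686 mA.
V_DS = V_DD − I_D·R_D = 13 − 0.686×10 = 6.14 V.
Saturation requires V_DS ≥ V_GS − V_t = 1.4 V; 6.14 ≥ 1.4 ✓.

I_D ≈ 0.69 mA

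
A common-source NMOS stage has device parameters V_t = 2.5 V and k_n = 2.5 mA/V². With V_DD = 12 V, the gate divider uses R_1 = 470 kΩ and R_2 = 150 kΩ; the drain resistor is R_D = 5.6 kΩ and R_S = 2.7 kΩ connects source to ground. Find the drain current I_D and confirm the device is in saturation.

I_D ≈ 0.065 mA

V_G = V_DD·R_2/(R_1+R_2) = 12×150/620 = 2.9 V.
Assume saturation: I_D = (k_n/2)(V_GS − V_t)² with V_GS = V_G − I_D·R_S = 2.9 − 2.7·I_D.
Substituting gives 9.11·I_D² − 3.72·I_D + 0.203 = 0, with roots I_D = 0.0649 or 0.343 mA.
The root I_D = 0.343 mA gives V_GS = 1.98 V ≤ V_t, so take I_D = 0.0649 mA.
Then V_GS = 2.73 V and V_DS = V_DD − I_D(R_D+R_S) = 12 − 0.0649×8.3 = 11.5 V.
Saturation requires V_DS ≥ V_GS − V_t = 0.228 V; 11.5 ≥ 0.228 ✓.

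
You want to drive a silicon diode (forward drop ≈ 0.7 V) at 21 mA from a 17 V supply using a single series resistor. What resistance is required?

The resistor drops V_S − V_D = 17 − 0.7 = 16.3 V at 21 mA.
R = 16.3 V / 21 mA = 0.776 kΩ.

R ≈ 0.78 kΩ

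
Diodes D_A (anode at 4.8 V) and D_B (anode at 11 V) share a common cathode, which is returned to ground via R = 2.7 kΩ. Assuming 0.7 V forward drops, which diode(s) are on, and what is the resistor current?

Assume both conduct. Then node N would need to be at both 4.8−0.7 = 4.1 V and 11−0.7 = 10.3 V, which is impossible.
Assume only D_B conducts: V_N = 11 − 0.7 = 10.3 V, so I_R = 10.3/2.7 = 3.81 mA.
Check D_A: its anode-to-cathode voltage is 4.8 − 10.3 = -5.5 V < 0.7 V, so it is off. The assumption is consistent.

Only D_B conducts; I_R ≈ 3.8 mA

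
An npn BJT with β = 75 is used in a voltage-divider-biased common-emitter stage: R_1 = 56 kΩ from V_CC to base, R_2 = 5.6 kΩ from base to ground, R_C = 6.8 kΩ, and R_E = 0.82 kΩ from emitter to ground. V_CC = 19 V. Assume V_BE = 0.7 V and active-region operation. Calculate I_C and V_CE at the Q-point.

Thevenize the base divider: V_Th = V_CC·R_2/(R_1+R_2) = 19×5.6/61.6 = 1.73 V, R_Th = R_1‖R_2 = 5.09 kΩ.
Base-emitter loop: V_Th = I_B·R_Th + V_BE + (β+1)I_B·R_E, so I_B = (1.73 − 0.7) / (5.09 + 76×0.82) = 0.0152 mA.
I_C = β·I_B = 75×0.0152 = 1.14 mA, and I_E = (β+1)I_B = 1.16 mA.
V_CE = V_CC − I_C·R_C − I_E·R_E = 19 − 1.14×6.8 − 1.16×0.82 = 10.3 V.
V_CE = 10.3 V > 0.2 V confirms active-region operation.

I_C ≈ 1.1 mA, V_CE ≈ 10 V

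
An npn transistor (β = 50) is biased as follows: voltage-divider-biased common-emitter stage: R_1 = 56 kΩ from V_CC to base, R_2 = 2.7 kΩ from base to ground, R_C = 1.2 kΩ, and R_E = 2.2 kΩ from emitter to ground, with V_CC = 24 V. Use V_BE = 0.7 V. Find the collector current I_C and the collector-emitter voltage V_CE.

Thevenize the base divider: V_Th = V_CC·R_2/(R_1+R_2) = 24×2.7/58.7 = 1.1 V, R_Th = R_1‖R_2 = 2.58 kΩ.
Base-emitter loop: V_Th = I_B·R_Th + V_BE + (β+1)I_B·R_E, so I_B = (1.1 − 0.7) / (2.58 + 51×2.2) = 0.00352 mA.
I_C = β·I_B = 50×0.00352 = 0.176 mA, and I_E = (β+1)I_B = 0.179 mA.
V_CE = V_CC − I_C·R_C − I_E·R_E = 24 − 0.176×1.2 − 0.179×2.2 = 23.4 V.
V_CE = 23.4 V > 0.2 V confirms active-region operation.

I_C ≈ 0.18 mA, V_CE ≈ 23 V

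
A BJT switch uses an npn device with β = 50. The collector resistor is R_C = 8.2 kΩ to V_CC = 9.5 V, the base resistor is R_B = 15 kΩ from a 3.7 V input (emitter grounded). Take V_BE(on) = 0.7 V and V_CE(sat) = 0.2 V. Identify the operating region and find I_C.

saturation; I_C ≈ 1.1 mA

Assume active: I_B = (3.7 − 0.7)/15 = 0.2 mA, giving I_C = β·I_B = 10 mA.
But then V_CE = 9.5 − 10×8.2 = -72.5 V < V_CE(sat) = 0.2 V — impossible in the active region.
So the transistor is saturated. With V_CE = 0.2 V, I_C = (V_CC − 0.2)/R_C = 9.3/8.2 = 1.13 mA.
Check: β·I_B = 10 mA > I_C = 1.13 mA, confirming saturation.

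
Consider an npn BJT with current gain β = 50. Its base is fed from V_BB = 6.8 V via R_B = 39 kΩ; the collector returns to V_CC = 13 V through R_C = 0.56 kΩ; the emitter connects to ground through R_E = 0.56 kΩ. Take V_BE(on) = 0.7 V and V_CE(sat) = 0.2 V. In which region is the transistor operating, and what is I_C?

Assume active. Base-emitter loop: I_B = (V_BB − V_BE)/(R_B + (β+1)R_E) = (6.8 − 0.7)/(39 + 51×0.56) = 0.0903 mA.
I_C = β·I_B = 50×0.0903 = 4.51 mA.
V_CE = V_CC − I_C·R_C − I_E·R_E = 13 − 4.51×0.56 − 4.6×0.56 = 7.89 V > V_CE(sat), so the active-region assumption holds.

active; I_C ≈ 4.5 mA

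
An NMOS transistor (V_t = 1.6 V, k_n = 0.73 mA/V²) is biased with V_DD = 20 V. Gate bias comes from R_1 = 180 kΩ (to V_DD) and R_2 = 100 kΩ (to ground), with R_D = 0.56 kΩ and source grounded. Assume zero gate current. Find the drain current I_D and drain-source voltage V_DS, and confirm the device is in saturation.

V_G = V_DD·R_2/(R_1+R_2) = 20×100/280 = 7.14 V. With the source grounded, V_GS = V_G = 7.14 V.
Assume saturation: I_D = (k_n/2)(V_GS − V_t)² = (0.73/2)×(7.14 − 1.6)² = 0.365×5.54² = 11.2 mA.
V_DS = V_DD − I_D·R_D = 20 − 11.2×0.56 = 13.7 V.
Saturation requires V_DS ≥ V_GS − V_t = 5.54 V; 13.7 ≥ 5.54 ✓.

I_D ≈ 11 mA, V_DS ≈ 14 V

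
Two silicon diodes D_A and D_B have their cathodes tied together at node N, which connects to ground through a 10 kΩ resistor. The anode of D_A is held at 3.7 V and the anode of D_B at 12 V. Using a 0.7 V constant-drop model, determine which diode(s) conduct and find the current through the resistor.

Only D_B conducts; I_R ≈ 1.1 mA

Assume both conduct. Then node N would need to be at both 3.7−0.7 = 3 V and 12−0.7 = 11.3 V, which is impossible.
Assume only D_B conducts: V_N = 12 − 0.7 = 11.3 V, so I_R = 11.3/10 = 1.13 mA.
Check D_A: its anode-to-cathode voltage is 3.7 − 11.3 = -7.6 V < 0.7 V, so it is off. The assumption is consistent.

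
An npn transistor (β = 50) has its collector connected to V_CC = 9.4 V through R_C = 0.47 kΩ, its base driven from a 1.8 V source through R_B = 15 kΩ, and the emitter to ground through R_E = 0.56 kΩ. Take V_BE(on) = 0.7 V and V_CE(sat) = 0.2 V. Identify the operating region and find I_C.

Assume active. Base-emitter loop: I_B = (V_BB − V_BE)/(R_B + (β+1)R_E) = (1.8 − 0.7)/(15 + 51×0.56) = 0.0253 mA.
I_C = β·I_B = 50×0.0253 = 1.26 mA.
V_CE = V_CC − I_C·R_C − I_E·R_E = 9.4 − 1.26×0.47 − 1.29×0.56 = 8.09 V > V_CE(sat), so the active-region assumption holds.

active; I_C ≈ 1.3 mA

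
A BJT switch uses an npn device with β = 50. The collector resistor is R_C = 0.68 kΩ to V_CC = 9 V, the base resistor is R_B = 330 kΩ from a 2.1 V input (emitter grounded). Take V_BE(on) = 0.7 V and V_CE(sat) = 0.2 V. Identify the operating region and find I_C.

Assume active. Base-emitter loop: I_B = (V_BB − V_BE)/R_B = (2.1 − 0.7)/330 = 0.00424 mA.
I_C = β·I_B = 50×0.00424 = 0.212 mA.
V_CE = V_CC − I_C·R_C = 9 − 0.212×0.68 = 8.86 V > V_CE(sat), so the active-region assumption holds.

active; I_C ≈ 0.21 mA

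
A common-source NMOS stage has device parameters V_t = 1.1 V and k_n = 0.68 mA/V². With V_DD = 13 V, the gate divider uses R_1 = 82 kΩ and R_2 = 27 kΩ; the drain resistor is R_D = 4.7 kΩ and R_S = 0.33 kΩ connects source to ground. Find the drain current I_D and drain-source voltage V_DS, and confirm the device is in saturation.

V_G = V_DD·R_2/(R_1+R_2) = 13×27/109 = 3.22 V.
Assume saturation: I_D = (k_n/2)(V_GS − V_t)² with V_GS = V_G − I_D·R_S = 3.22 − 0.33·I_D.
Substituting gives 0.037·I_D² − 1.48·I_D + 1.53 = 0, with roots I_D = 1.06 or 38.8 mA.
The root I_D = 38.8 mA gives V_GS = -9.58 V ≤ V_t, so take I_D = 1.06 mA.
Then V_GS = 2.87 V and V_DS = V_DD − I_D(R_D+R_S) = 13 − 1.06×5.03 = 7.65 V.
Saturation requires V_DS ≥ V_GS − V_t = 1.77 V; 7.65 ≥ 1.77 ✓.

I_D ≈ 1.1 mA, V_DS ≈ 7.6 V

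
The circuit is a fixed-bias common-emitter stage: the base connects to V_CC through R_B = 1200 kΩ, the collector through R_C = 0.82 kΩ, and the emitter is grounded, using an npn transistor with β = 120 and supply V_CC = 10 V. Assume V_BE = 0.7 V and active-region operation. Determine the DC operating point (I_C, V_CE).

I_C ≈ 0.93 mA, V_CE ≈ 9.2 V

Base loop: V_CC = I_B·R_B + V_BE, so I_B = (10 − 0.7)/1200 kΩ = 0.00775 mA.
In the active region I_C = β·I_B = 120 × 0.00775 = 0.93 mA.
Collector loop: V_CE = V_CC − I_C·R_C = 10 − 0.93×0.82 = 9.24 V.
Since V_CE = 9.24 V > V_CE(sat) ≈ 0.2 V, the transistor is in the active region as assumed.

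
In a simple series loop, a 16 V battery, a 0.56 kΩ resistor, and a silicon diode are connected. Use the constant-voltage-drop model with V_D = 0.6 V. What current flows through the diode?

KVL around the loop: 16 = V_D + I·R = 0.6 + I × 0.56 kΩ.
So I = (16 − 0.6) / 0.56 kΩ = 15.4 / 0.56 = 27.5 mA.

I ≈ 27 mA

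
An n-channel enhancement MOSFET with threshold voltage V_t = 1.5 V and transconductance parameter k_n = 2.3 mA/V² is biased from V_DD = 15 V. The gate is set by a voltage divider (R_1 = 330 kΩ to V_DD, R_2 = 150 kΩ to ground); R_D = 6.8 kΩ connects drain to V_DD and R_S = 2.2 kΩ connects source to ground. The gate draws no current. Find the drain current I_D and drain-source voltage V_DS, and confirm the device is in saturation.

V_G = V_DD·R_2/(R_1+R_2) = 15×150/480 = 4.69 V.
Assume saturation: I_D = (k_n/2)(V_GS − V_t)² with V_GS = V_G − I_D·R_S = 4.69 − 2.2·I_D.
Substituting gives 5.57·I_D² − 17.1·I_D + 11.7 = 0, with roots I_D = 1.02 or 2.06 mA.
The root I_D = 2.06 mA gives V_GS = 0.163 V ≤ V_t, so take I_D = 1.02 mA.
Then V_GS = 2.44 V and V_DS = V_DD − I_D(R_D+R_S) = 15 − 1.02×9 = 5.81 V.
Saturation requires V_DS ≥ V_GS − V_t = 0.942 V; 5.81 ≥ 0.942 ✓.

I_D ≈ 1 mA, V_DS ≈ 5.8 V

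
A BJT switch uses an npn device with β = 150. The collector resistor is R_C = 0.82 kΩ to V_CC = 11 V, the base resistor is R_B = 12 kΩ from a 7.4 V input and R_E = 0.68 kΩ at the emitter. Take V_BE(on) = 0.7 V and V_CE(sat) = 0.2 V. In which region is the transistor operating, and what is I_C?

saturation; I_C ≈ 7.1 mA

Assume active: I_B = (7.4 − 0.7)/(12 + 151×0.68) = 0.0584 mA, I_C = β·I_B = 8.76 mA.
Then V_CE = 11 − 8.76×0.82 − 8.82×0.68 = -2.19 V < 0.2 V — the active assumption fails.
Re-solve with V_CE = 0.2 V. KCL at the emitter: V_E/R_E = (V_BB−0.7−V_E)/R_B + (V_CC−0.2−V_E)/R_C, giving V_E = 4.95 V.
I_C = (V_CC − 0.2 − V_E)/R_C = (10.8 − 4.95)/0.82 = 7.13 mA.
Check: I_B = (6.7 − 4.95)/12 = 0.146 mA, and β·I_B = 21.9 mA > I_C, confirming saturation.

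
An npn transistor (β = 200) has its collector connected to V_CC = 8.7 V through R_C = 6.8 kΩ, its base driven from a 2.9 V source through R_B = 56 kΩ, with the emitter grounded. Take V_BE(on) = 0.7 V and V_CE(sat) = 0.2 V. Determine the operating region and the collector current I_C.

Assume active: I_B = (2.9 − 0.7)/56 = 0.0393 mA, giving I_C = β·I_B = 7.86 mA.
But then V_CE = 8.7 − 7.86×6.8 = -44.7 V < V_CE(sat) = 0.2 V — impossible in the active region.
So the transistor is saturated. With V_CE = 0.2 V, I_C = (V_CC − 0.2)/R_C = 8.5/6.8 = 1.25 mA.
Check: β·I_B = 7.86 mA > I_C = 1.25 mA, confirming saturation.

saturation; I_C ≈ 1.2 mA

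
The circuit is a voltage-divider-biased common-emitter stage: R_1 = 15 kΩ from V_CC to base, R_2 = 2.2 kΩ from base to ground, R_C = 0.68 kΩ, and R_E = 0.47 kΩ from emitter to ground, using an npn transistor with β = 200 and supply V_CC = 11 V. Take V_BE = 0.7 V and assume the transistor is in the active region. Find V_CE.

V_CE ≈ 9.3 V

Thevenize the base divider: V_Th = V_CC·R_2/(R_1+R_2) = 11×2.2/17.2 = 1.41 V, R_Th = R_1‖R_2 = 1.92 kΩ.
Base-emitter loop: V_Th = I_B·R_Th + V_BE + (β+1)I_B·R_E, so I_B = (1.41 − 0.7) / (1.92 + 201×0.47) = 0.00733 mA.
I_C = β·I_B = 200×0.00733 = 1.47 mA, and I_E = (β+1)I_B = 1.47 mA.
V_CE = V_CC − I_C·R_C − I_E·R_E = 11 − 1.47×0.68 − 1.47×0.47 = 9.31 V.
V_CE = 9.31 V > 0.2 V confirms active-region operation.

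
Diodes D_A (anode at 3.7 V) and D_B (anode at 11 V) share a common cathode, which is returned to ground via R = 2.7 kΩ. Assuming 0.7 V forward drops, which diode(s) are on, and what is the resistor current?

Only D_B conducts; I_R ≈ 3.8 mA

Assume both conduct. Then node N would need to be at both 3.7−0.7 = 3 V and 11−0.7 = 10.3 V, which is impossible.
Assume only D_B conducts: V_N = 11 − 0.7 = 10.3 V, so I_R = 10.3/2.7 = 3.81 mA.
Check D_A: its anode-to-cathode voltage is 3.7 − 10.3 = -6.6 V < 0.7 V, so it is off. The assumption is consistent.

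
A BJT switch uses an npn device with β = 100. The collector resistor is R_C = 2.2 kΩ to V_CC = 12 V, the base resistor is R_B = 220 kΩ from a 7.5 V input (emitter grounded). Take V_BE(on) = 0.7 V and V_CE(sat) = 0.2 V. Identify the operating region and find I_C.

active; I_C ≈ 3.1 mA

Assume active. Base-emitter loop: I_B = (V_BB − V_BE)/R_B = (7.5 − 0.7)/220 = 0.0309 mA.
I_C = β·I_B = 100×0.0309 = 3.09 mA.
V_CE = V_CC − I_C·R_C = 12 − 3.09×2.2 = 5.2 V > V_CE(sat), so the active-region assumption holds.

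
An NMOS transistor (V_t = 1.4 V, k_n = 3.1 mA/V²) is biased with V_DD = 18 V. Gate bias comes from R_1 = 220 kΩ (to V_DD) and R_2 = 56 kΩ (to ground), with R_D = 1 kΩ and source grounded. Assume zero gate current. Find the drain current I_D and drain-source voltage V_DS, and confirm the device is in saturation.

I_D ≈ 7.9 mA, V_DS ≈ 10 V

V_G = V_DD·R_2/(R_1+R_2) = 18×56/276 = 3.65 V. With the source grounded, V_GS = V_G = 3.65 V.
Assume saturation: I_D = (k_n/2)(V_GS − V_t)² = (3.1/2)×(3.65 − 1.4)² = 1.55×2.25² = 7.86 mA.
V_DS = V_DD − I_D·R_D = 18 − 7.86×1 = 10.1 V.
Saturation requires V_DS ≥ V_GS − V_t = 2.25 V; 10.1 ≥ 2.25 ✓.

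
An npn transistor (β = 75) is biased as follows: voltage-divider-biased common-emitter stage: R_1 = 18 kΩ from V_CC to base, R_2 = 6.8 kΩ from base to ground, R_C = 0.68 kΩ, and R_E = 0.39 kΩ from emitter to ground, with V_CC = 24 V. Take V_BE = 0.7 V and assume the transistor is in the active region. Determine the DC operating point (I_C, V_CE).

I_C ≈ 13 mA, V_CE ≈ 10 V

Thevenize the base divider: V_Th = V_CC·R_2/(R_1+R_2) = 24×6.8/24.8 = 6.58 V, R_Th = R_1‖R_2 = 4.94 kΩ.
Base-emitter loop: V_Th = I_B·R_Th + V_BE + (β+1)I_B·R_E, so I_B = (6.58 − 0.7) / (4.94 + 76×0.39) = 0.17 mA.
I_C = β·I_B = 75×0.17 = 12.8 mA, and I_E = (β+1)I_B = 12.9 mA.
V_CE = V_CC − I_C·R_C − I_E·R_E = 24 − 12.8×0.68 − 12.9×0.39 = 10.3 V.
V_CE = 10.3 V > 0.2 V confirms active-region operation.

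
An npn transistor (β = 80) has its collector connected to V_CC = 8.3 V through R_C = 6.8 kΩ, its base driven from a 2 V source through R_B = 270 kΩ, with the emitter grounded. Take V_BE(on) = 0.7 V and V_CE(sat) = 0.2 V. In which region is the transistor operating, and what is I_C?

Assume active. Base-emitter loop: I_B = (V_BB − V_BE)/R_B = (2 − 0.7)/270 = 0.00481 mA.
I_C = β·I_B = 80×0.00481 = 0.385 mA.
V_CE = V_CC − I_C·R_C = 8.3 − 0.385×6.8 = 5.68 V > V_CE(sat), so the active-region assumption holds.

active; I_C ≈ 0.39 mA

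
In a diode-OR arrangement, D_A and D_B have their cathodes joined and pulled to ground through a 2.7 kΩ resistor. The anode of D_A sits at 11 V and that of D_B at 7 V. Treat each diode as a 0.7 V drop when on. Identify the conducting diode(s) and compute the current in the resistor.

Assume both conduct. Then node N would need to be at both 11−0.7 = 10.3 V and 7−0.7 = 6.3 V, which is impossible.
Assume only D_A conducts: V_N = 11 − 0.7 = 10.3 V, so I_R = 10.3/2.7 = 3.81 mA.
Check D_B: its anode-to-cathode voltage is 7 − 10.3 = -3.3 V < 0.7 V, so it is off. The assumption is consistent.

Only D_A conducts; I_R ≈ 3.8 mA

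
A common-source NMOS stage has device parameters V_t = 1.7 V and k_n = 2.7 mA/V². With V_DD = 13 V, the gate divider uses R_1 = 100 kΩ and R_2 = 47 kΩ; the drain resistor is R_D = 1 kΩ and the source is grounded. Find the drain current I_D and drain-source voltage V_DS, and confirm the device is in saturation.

V_G = V_DD·R_2/(R_1+R_2) = 13×47/147 = 4.16 V. With the source grounded, V_GS = V_G = 4.16 V.
Assume saturation: I_D = (k_n/2)(V_GS − V_t)² = (2.7/2)×(4.16 − 1.7)² = 1.35×2.46² = 8.15 mA.
V_DS = V_DD − I_D·R_D = 13 − 8.15×1 = 4.85 V.
Saturation requires V_DS ≥ V_GS − V_t = 2.46 V; 4.85 ≥ 2.46 ✓.

I_D ≈ 8.1 mA, V_DS ≈ 4.9 V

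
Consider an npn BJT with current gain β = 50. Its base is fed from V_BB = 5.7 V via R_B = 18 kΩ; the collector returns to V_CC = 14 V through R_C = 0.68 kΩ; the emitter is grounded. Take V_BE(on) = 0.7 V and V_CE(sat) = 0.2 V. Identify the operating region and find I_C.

active; I_C ≈ 14 mA

Assume active. Base-emitter loop: I_B = (V_BB − V_BE)/R_B = (5.7 − 0.7)/18 = 0.278 mA.
I_C = β·I_B = 50×0.278 = 13.9 mA.
V_CE = V_CC − I_C·R_C = 14 − 13.9×0.68 = 4.56 V > V_CE(sat), so the active-region assumption holds.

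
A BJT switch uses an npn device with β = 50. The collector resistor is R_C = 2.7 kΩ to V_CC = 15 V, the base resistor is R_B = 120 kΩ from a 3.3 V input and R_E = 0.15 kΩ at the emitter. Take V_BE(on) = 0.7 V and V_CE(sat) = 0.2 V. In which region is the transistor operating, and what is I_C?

active; I_C ≈ 1 mA

Assume active. Base-emitter loop: I_B = (V_BB − V_BE)/(R_B + (β+1)R_E) = (3.3 − 0.7)/(120 + 51×0.15) = 0.0204 mA.
I_C = β·I_B = 50×0.0204 = 1.02 mA.
V_CE = V_CC − I_C·R_C − I_E·R_E = 15 − 1.02×2.7 − 1.04×0.15 = 12.1 V > V_CE(sat), so the active-region assumption holds.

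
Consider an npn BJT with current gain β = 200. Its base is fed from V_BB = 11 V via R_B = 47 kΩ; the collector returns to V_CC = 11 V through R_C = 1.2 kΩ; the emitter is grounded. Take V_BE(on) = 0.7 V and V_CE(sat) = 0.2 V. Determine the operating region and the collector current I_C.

saturation; I_C ≈ 9 mA

Assume active: I_B = (11 − 0.7)/47 = 0.219 mA, giving I_C = β·I_B = 43.8 mA.
But then V_CE = 11 − 43.8×1.2 = -41.6 V < V_CE(sat) = 0.2 V — impossible in the active region.
So the transistor is saturated. With V_CE = 0.2 V, I_C = (V_CC − 0.2)/R_C = 10.8/1.2 = 9 mA.
Check: β·I_B = 43.8 mA > I_C = 9 mA, confirming saturation.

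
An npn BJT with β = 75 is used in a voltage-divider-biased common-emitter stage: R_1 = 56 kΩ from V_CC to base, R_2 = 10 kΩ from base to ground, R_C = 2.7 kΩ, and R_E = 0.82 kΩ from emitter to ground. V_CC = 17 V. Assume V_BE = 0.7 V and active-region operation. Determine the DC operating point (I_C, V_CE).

Thevenize the base divider: V_Th = V_CC·R_2/(R_1+R_2) = 17×10/66 = 2.58 V, R_Th = R_1‖R_2 = 8.48 kΩ.
Base-emitter loop: V_Th = I_B·R_Th + V_BE + (β+1)I_B·R_E, so I_B = (2.58 − 0.7) / (8.48 + 76×0.82) = 0.0265 mA.
I_C = β·I_B = 75×0.0265 = 1.99 mA, and I_E = (β+1)I_B = 2.01 mA.
V_CE = V_CC − I_C·R_C − I_E·R_E = 17 − 1.99×2.7 − 2.01×0.82 = 9.98 V.
V_CE = 9.98 V > 0.2 V confirms active-region operation.

I_C ≈ 2 mA, V_CE ≈ 10 V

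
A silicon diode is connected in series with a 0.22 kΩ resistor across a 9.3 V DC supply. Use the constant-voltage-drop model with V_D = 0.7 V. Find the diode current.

I ≈ 39 mA

KVL around the loop: 9.3 = V_D + I·R = 0.7 + I × 0.22 kΩ.
So I = (9.3 − 0.7) / 0.22 kΩ = 8.6 / 0.22 = 39.1 mA.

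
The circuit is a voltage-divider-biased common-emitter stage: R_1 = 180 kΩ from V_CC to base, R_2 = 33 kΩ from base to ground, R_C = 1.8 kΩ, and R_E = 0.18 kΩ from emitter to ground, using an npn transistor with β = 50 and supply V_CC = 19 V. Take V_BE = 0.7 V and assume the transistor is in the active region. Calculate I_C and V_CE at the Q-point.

I_C ≈ 3 mA, V_CE ≈ 13 V

Thevenize the base divider: V_Th = V_CC·R_2/(R_1+R_2) = 19×33/213 = 2.94 V, R_Th = R_1‖R_2 = 27.9 kΩ.
Base-emitter loop: V_Th = I_B·R_Th + V_BE + (β+1)I_B·R_E, so I_B = (2.94 − 0.7) / (27.9 + 51×0.18) = 0.0605 mA.
I_C = β·I_B = 50×0.0605 = 3.03 mA, and I_E = (β+1)I_B = 3.09 mA.
V_CE = V_CC − I_C·R_C − I_E·R_E = 19 − 3.03×1.8 − 3.09×0.18 = 13 V.
V_CE = 13 V > 0.2 V confirms active-region operation.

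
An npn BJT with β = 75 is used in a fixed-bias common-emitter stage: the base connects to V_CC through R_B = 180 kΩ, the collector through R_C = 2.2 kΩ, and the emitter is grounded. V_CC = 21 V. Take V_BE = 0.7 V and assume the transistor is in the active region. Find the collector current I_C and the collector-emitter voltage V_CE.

I_C ≈ 8.5 mA, V_CE ≈ 2.4 V

Base loop: V_CC = I_B·R_B + V_BE, so I_B = (21 − 0.7)/180 kΩ = 0.113 mA.
In the active region I_C = β·I_B = 75 × 0.113 = 8.46 mA.
Collector loop: V_CE = V_CC − I_C·R_C = 21 − 8.46×2.2 = 2.39 V.
Since V_CE = 2.39 V > V_CE(sat) ≈ 0.2 V, the transistor is in the active region as assumed.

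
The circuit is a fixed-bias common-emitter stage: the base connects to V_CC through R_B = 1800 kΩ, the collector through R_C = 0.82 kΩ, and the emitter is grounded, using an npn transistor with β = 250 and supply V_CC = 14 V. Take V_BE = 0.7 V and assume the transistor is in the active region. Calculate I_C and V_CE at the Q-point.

Base loop: V_CC = I_B·R_B + V_BE, so I_B = (14 − 0.7)/1800 kΩ = 0.00739 mA.
In the active region I_C = β·I_B = 250 × 0.00739 = 1.85 mA.
Collector loop: V_CE = V_CC − I_C·R_C = 14 − 1.85×0.82 = 12.5 V.
Since V_CE = 12.5 V > V_CE(sat) ≈ 0.2 V, the transistor is in the active region as assumed.

I_C ≈ 1.8 mA, V_CE ≈ 12 V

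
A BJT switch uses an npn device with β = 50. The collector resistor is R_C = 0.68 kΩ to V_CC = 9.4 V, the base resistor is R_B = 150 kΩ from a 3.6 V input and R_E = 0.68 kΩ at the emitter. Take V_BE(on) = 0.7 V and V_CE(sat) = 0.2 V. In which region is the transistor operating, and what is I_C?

Assume active. Base-emitter loop: I_B = (V_BB − V_BE)/(R_B + (β+1)R_E) = (3.6 − 0.7)/(150 + 51×0.68) = 0.0157 mA.
I_C = β·I_B = 50×0.0157 = 0.785 mA.
V_CE = V_CC − I_C·R_C − I_E·R_E = 9.4 − 0.785×0.68 − 0.801×0.68 = 8.32 V > V_CE(sat), so the active-region assumption holds.

active; I_C ≈ 0.79 mA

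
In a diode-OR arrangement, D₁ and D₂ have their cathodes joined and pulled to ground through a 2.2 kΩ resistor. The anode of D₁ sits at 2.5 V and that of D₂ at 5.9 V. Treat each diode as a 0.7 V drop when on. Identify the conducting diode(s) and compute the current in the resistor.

Only D₂ conducts; I_R ≈ 2.4 mA

Assume both conduct. Then node N would need to be at both 2.5−0.7 = 1.8 V and 5.9−0.7 = 5.2 V, which is impossible.
Assume only D₂ conducts: V_N = 5.9 − 0.7 = 5.2 V, so I_R = 5.2/2.2 = 2.36 mA.
Check D₁: its anode-to-cathode voltage is 2.5 − 5.2 = -2.7 V < 0.7 V, so it is off. The assumption is consistent.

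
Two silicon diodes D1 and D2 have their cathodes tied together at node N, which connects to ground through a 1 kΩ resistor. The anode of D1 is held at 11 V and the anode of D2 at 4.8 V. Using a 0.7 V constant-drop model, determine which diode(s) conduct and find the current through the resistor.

Assume both conduct. Then node N would need to be at both 11−0.7 = 10.3 V and 4.8−0.7 = 4.1 V, which is impossible.
Assume only D1 conducts: V_N = 11 − 0.7 = 10.3 V, so I_R = 10.3/1 = 10.3 mA.
Check D2: its anode-to-cathode voltage is 4.8 − 10.3 = -5.5 V < 0.7 V, so it is off. The assumption is consistent.

Only D1 conducts; I_R ≈ 10 mA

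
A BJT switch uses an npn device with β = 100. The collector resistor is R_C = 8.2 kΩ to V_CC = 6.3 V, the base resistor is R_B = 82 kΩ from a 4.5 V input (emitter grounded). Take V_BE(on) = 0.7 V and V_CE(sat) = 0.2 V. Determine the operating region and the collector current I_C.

saturation; I_C ≈ 0.74 mA

Assume active: I_B = (4.5 − 0.7)/82 = 0.0463 mA, giving I_C = β·I_B = 4.63 mA.
But then V_CE = 6.3 − 4.63×8.2 = -31.7 V < V_CE(sat) = 0.2 V — impossible in the active region.
So the transistor is saturated. With V_CE = 0.2 V, I_C = (V_CC − 0.2)/R_C = 6.1/8.2 = 0.744 mA.
Check: β·I_B = 4.63 mA > I_C = 0.744 mA, confirming saturation.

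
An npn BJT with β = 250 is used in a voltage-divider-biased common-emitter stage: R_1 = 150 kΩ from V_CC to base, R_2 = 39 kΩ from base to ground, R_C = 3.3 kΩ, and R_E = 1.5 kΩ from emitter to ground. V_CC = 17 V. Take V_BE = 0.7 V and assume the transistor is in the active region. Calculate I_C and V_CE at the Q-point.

Thevenize the base divider: V_Th = V_CC·R_2/(R_1+R_2) = 17×39/189 = 3.51 V, R_Th = R_1‖R_2 = 31 kΩ.
Base-emitter loop: V_Th = I_B·R_Th + V_BE + (β+1)I_B·R_E, so I_B = (3.51 − 0.7) / (31 + 251×1.5) = 0.00689 mA.
I_C = β·I_B = 250×0.00689 = 1.72 mA, and I_E = (β+1)I_B = 1.73 mA.
V_CE = V_CC − I_C·R_C − I_E·R_E = 17 − 1.72×3.3 − 1.73×1.5 = 8.72 V.
V_CE = 8.72 V > 0.2 V confirms active-region operation.

I_C ≈ 1.7 mA, V_CE ≈ 8.7 V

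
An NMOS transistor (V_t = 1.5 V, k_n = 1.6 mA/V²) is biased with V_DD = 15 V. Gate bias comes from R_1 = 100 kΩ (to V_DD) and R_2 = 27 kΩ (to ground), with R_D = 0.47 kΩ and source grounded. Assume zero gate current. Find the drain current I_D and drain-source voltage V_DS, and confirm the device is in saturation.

I_D ≈ 2.3 mA, V_DS ≈ 14 V

V_G = V_DD·R_2/(R_1+R_2) = 15×27/127 = 3.19 V. With the source grounded, V_GS = V_G = 3.19 V.
Assume saturation: I_D = (k_n/2)(V_GS − V_t)² = (1.6/2)×(3.19 − 1.5)² = 0.8×1.69² = 2.28 mA.
V_DS = V_DD − I_D·R_D = 15 − 2.28×0.47 = 13.9 V.
Saturation requires V_DS ≥ V_GS − V_t = 1.69 V; 13.9 ≥ 1.69 ✓.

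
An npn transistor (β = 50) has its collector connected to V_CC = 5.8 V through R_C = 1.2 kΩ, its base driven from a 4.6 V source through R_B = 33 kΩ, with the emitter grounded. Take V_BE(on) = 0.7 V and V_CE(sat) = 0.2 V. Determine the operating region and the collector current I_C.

saturation; I_C ≈ 4.7 mA

Assume active: I_B = (4.6 − 0.7)/33 = 0.118 mA, giving I_C = β·I_B = 5.91 mA.
But then V_CE = 5.8 − 5.91×1.2 = -1.29 V < V_CE(sat) = 0.2 V — impossible in the active region.
So the transistor is saturated. With V_CE = 0.2 V, I_C = (V_CC − 0.2)/R_C = 5.6/1.2 = 4.67 mA.
Check: β·I_B = 5.91 mA > I_C = 4.67 mA, confirming saturation.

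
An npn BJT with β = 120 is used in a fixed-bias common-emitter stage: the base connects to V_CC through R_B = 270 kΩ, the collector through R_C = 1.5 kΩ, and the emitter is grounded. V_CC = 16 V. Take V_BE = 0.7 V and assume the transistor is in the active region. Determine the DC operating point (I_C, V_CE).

I_C ≈ 6.8 mA, V_CE ≈ 5.8 V

Base loop: V_CC = I_B·R_B + V_BE, so I_B = (16 − 0.7)/270 kΩ = 0.0567 mA.
In the active region I_C = β·I_B = 120 × 0.0567 = 6.8 mA.
Collector loop: V_CE = V_CC − I_C·R_C = 16 − 6.8×1.5 = 5.8 V.
Since V_CE = 5.8 V > V_CE(sat) ≈ 0.2 V, the transistor is in the active region as assumed.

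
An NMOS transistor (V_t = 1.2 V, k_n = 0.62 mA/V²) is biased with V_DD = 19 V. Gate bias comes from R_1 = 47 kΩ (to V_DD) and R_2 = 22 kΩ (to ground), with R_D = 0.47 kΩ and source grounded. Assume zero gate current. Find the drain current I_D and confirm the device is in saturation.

I_D ≈ 7.3 mA

V_G = V_DD·R_2/(R_1+R_2) = 19×22/69 = 6.06 V. With the source grounded, V_GS = V_G = 6.06 V.
Assume saturation: I_D = (k_n/2)(V_GS − V_t)² = (0.62/2)×(6.06 − 1.2)² = 0.31×4.86² = 7.32 mA.
V_DS = V_DD − I_D·R_D = 19 − 7.32×0.47 = 15.6 V.
Saturation requires V_DS ≥ V_GS − V_t = 4.86 V; 15.6 ≥ 4.86 ✓.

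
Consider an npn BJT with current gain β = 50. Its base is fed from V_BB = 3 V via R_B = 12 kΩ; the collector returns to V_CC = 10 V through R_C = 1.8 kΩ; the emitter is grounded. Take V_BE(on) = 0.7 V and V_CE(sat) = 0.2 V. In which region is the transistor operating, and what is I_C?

saturation; I_C ≈ 5.4 mA

Assume active: I_B = (3 − 0.7)/12 = 0.192 mA, giving I_C = β·I_B = 9.58 mA.
But then V_CE = 10 − 9.58×1.8 = -7.25 V < V_CE(sat) = 0.2 V — impossible in the active region.
So the transistor is saturated. With V_CE = 0.2 V, I_C = (V_CC − 0.2)/R_C = 9.8/1.8 = 5.44 mA.
Check: β·I_B = 9.58 mA > I_C = 5.44 mA, confirming saturation.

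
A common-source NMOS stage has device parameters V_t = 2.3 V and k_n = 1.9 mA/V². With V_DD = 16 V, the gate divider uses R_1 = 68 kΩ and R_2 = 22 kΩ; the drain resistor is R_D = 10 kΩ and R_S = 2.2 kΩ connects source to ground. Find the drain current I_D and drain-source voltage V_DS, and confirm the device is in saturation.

V_G = V_DD·R_2/(R_1+R_2) = 16×22/90 = 3.91 V.
Assume saturation: I_D = (k_n/2)(V_GS − V_t)² with V_GS = V_G − I_D·R_S = 3.91 − 2.2·I_D.
Substituting gives 4.6·I_D² − 7.73·I_D + 2.47 = 0, with roots I_D = 0.427 or 1.25 mA.
The root I_D = 1.25 mA gives V_GS = 1.15 V ≤ V_t, so take I_D = 0.427 mA.
Then V_GS = 2.97 V and V_DS = V_DD − I_D(R_D+R_S) = 16 − 0.427×12.2 = 10.8 V.
Saturation requires V_DS ≥ V_GS − V_t = 0.671 V; 10.8 ≥ 0.671 ✓.

I_D ≈ 0.43 mA, V_DS ≈ 11 V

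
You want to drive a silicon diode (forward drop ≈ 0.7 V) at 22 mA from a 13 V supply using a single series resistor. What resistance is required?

R ≈ 0.56 kΩ

The resistor drops V_S − V_D = 13 − 0.7 = 12.3 V at 22 mA.
R = 12.3 V / 22 mA = 0.559 kΩ.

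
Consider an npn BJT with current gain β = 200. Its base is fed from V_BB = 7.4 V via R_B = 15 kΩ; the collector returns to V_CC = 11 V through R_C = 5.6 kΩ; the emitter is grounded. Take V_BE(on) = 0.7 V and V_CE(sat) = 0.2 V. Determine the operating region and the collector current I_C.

Assume active: I_B = (7.4 − 0.7)/15 = 0.447 mA, giving I_C = β·I_B = 89.3 mA.
But then V_CE = 11 − 89.3×5.6 = -489 V < V_CE(sat) = 0.2 V — impossible in the active region.
So the transistor is saturated. With V_CE = 0.2 V, I_C = (V_CC − 0.2)/R_C = 10.8/5.6 = 1.93 mA.
Check: β·I_B = 89.3 mA > I_C = 1.93 mA, confirming saturation.

saturation; I_C ≈ 1.9 mA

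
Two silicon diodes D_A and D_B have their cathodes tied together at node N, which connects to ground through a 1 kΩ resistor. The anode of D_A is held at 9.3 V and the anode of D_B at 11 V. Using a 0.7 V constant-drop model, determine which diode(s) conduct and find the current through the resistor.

Assume both conduct. Then node N would need to be at both 9.3−0.7 = 8.6 V and 11−0.7 = 10.3 V, which is impossible.
Assume only D_B conducts: V_N = 11 − 0.7 = 10.3 V, so I_R = 10.3/1 = 10.3 mA.
Check D_A: its anode-to-cathode voltage is 9.3 − 10.3 = -1 V < 0.7 V, so it is off. The assumption is consistent.

Only D_B conducts; I_R ≈ 10 mA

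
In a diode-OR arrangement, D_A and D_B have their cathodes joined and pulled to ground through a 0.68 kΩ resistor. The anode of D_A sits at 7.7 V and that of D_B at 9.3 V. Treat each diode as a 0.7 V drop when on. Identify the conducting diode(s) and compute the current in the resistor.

Assume both conduct. Then node N would need to be at both 7.7−0.7 = 7 V and 9.3−0.7 = 8.6 V, which is impossible.
Assume only D_B conducts: V_N = 9.3 − 0.7 = 8.6 V, so I_R = 8.6/0.68 = 12.6 mA.
Check D_A: its anode-to-cathode voltage is 7.7 − 8.6 = -0.9 V < 0.7 V, so it is off. The assumption is consistent.

Only D_B conducts; I_R ≈ 13 mA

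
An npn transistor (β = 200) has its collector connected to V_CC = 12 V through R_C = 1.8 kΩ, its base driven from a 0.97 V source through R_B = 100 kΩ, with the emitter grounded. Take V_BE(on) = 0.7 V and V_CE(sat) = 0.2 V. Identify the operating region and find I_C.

active; I_C ≈ 0.54 mA

Assume active. Base-emitter loop: I_B = (V_BB − V_BE)/R_B = (0.97 − 0.7)/100 = 0.0027 mA.
I_C = β·I_B = 200×0.0027 = 0.54 mA.
V_CE = V_CC − I_C·R_C = 12 − 0.54×1.8 = 11 V > V_CE(sat), so the active-region assumption holds.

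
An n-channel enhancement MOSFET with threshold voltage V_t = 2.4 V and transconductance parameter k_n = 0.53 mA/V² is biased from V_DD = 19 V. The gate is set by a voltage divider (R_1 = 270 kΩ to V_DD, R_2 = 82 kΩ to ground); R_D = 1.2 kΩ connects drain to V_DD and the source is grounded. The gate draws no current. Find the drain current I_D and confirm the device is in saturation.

I_D ≈ 1.1 mA

V_G = V_DD·R_2/(R_1+R_2) = 19×82/352 = 4.43 V. With the source grounded, V_GS = V_G = 4.43 V.
Assume saturation: I_D = (k_n/2)(V_GS − V_t)² = (0.53/2)×(4.43 − 2.4)² = 0.265×2.03² = 1.09 mA.
V_DS = V_DD − I_D·R_D = 19 − 1.09×1.2 = 17.7 V.
Saturation requires V_DS ≥ V_GS − V_t = 2.03 V; 17.7 ≥ 2.03 ✓.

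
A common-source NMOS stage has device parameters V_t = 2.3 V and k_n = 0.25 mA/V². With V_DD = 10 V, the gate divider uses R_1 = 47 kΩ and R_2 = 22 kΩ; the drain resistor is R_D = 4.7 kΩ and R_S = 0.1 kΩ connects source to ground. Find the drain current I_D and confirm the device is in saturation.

V_G = V_DD·R_2/(R_1+R_2) = 10×22/69 = 3.19 V.
Assume saturation: I_D = (k_n/2)(V_GS − V_t)² with V_GS = V_G − I_D·R_S = 3.19 − 0.1·I_D.
Substituting gives 0.00125·I_D² − 1.02·I_D + 0.0987 = 0, with roots I_D = 0.0965 or 818 mA.
The root I_D = 818 mA gives V_GS = -78.6 V ≤ V_t, so take I_D = 0.0965 mA.
Then V_GS = 3.18 V and V_DS = V_DD − I_D(R_D+R_S) = 10 − 0.0965×4.8 = 9.54 V.
Saturation requires V_DS ≥ V_GS − V_t = 0.879 V; 9.54 ≥ 0.879 ✓.

I_D ≈ 0.097 mA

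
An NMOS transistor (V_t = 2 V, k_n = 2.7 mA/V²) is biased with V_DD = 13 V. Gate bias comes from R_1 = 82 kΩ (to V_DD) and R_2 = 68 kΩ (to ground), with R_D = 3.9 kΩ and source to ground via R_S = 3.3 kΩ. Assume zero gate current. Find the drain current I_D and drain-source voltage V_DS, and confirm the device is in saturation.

I_D ≈ 0.93 mA, V_DS ≈ 6.3 V

V_G = V_DD·R_2/(R_1+R_2) = 13×68/150 = 5.89 V.
Assume saturation: I_D = (k_n/2)(V_GS − V_t)² with V_GS = V_G − I_D·R_S = 5.89 − 3.3·I_D.
Substituting gives 14.7·I_D² − 35.7·I_D + 20.5 = 0, with roots I_D = 0.928 or 1.5 mA.
The root I_D = 1.5 mA gives V_GS = 0.946 V ≤ V_t, so take I_D = 0.928 mA.
Then V_GS = 2.83 V and V_DS = V_DD − I_D(R_D+R_S) = 13 − 0.928×7.2 = 6.31 V.
Saturation requires V_DS ≥ V_GS − V_t = 0.829 V; 6.31 ≥ 0.829 ✓.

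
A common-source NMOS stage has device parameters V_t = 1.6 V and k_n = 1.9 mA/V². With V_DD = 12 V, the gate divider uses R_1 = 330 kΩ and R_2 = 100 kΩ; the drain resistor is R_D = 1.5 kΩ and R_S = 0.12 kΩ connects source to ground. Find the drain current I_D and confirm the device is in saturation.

V_G = V_DD·R_2/(R_1+R_2) = 12×100/430 = 2.79 V.
Assume saturation: I_D = (k_n/2)(V_GS − V_t)² with V_GS = V_G − I_D·R_S = 2.79 − 0.12·I_D.
Substituting gives 0.0137·I_D² − 1.27·I_D + 1.35 = 0, with roots I_D = 1.07 or 91.9 mA.
The root I_D = 91.9 mA gives V_GS = -8.23 V ≤ V_t, so take I_D = 1.07 mA.
Then V_GS = 2.66 V and V_DS = V_DD − I_D(R_D+R_S) = 12 − 1.07×1.62 = 10.3 V.
Saturation requires V_DS ≥ V_GS − V_t = 1.06 V; 10.3 ≥ 1.06 ✓.

I_D ≈ 1.1 mA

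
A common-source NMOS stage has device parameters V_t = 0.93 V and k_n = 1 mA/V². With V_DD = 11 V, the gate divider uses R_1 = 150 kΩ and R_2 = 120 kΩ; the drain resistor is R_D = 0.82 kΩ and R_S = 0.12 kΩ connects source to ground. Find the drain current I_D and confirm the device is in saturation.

V_G = V_DD·R_2/(R_1+R_2) = 11×120/270 = 4.89 V.
Assume saturation: I_D = (k_n/2)(V_GS − V_t)² with V_GS = V_G − I_D·R_S = 4.89 − 0.12·I_D.
Substituting gives 0.0072·I_D² − 1.48·I_D + 7.84 = 0, with roots I_D = 5.46 or 199 mA.
The root I_D = 199 mA gives V_GS = -19 V ≤ V_t, so take I_D = 5.46 mA.
Then V_GS = 4.23 V and V_DS = V_DD − I_D(R_D+R_S) = 11 − 5.46×0.94 = 5.87 V.
Saturation requires V_DS ≥ V_GS − V_t = 3.3 V; 5.87 ≥ 3.3 ✓.

I_D ≈ 5.5 mA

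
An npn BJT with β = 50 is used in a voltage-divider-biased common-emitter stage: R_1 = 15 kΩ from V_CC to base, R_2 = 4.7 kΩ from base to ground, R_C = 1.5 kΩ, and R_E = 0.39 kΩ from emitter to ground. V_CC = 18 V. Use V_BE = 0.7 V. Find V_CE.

Thevenize the base divider: V_Th = V_CC·R_2/(R_1+R_2) = 18×4.7/19.7 = 4.29 V, R_Th = R_1‖R_2 = 3.58 kΩ.
Base-emitter loop: V_Th = I_B·R_Th + V_BE + (β+1)I_B·R_E, so I_B = (4.29 − 0.7) / (3.58 + 51×0.39) = 0.153 mA.
I_C = β·I_B = 50×0.153 = 7.66 mA, and I_E = (β+1)I_B = 7.81 mA.
V_CE = V_CC − I_C·R_C − I_E·R_E = 18 − 7.66×1.5 − 7.81×0.39 = 3.47 V.
V_CE = 3.47 V > 0.2 V confirms active-region operation.

V_CE ≈ 3.5 V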